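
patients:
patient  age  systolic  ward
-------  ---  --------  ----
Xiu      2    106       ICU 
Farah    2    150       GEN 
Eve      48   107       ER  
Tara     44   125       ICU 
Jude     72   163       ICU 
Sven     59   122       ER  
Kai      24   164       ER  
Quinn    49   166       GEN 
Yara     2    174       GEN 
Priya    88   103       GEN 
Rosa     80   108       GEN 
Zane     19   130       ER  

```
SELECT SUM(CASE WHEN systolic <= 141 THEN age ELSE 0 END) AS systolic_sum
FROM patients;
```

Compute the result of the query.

patient=Xiu: ✓ → 2
patient=Farah: ✗
patient=Eve: ✓ → 48
patient=Tara: ✓ → 44
patient=Jude: ✗
patient=Sven: ✓ → 59
patient=Kai: ✗
patient=Quinn: ✗
patient=Yara: ✗
patient=Priya: ✓ → 88
patient=Rosa: ✓ → 80
patient=Zane: ✓ → 19
systolic_sum = 2 + 48 + 44 + 59 + 88 + 80 + 19 = 340

340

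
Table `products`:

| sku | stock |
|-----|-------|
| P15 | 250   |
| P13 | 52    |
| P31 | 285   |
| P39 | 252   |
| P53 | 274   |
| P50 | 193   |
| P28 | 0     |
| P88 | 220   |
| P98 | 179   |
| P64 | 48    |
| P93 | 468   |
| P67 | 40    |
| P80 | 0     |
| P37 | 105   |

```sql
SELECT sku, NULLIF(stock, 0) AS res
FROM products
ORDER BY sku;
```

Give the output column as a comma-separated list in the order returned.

52, 250, NULL, 285, 105, 252, 193, 274, 48, 40, NULL, 220, 468, 179

sku=P13: stock=52 vs 0: differ → 52
sku=P15: stock=250 vs 0: differ → 250
sku=P28: stock=0 vs 0: equal → NULL
sku=P31: stock=285 vs 0: differ → 285
sku=P37: stock=105 vs 0: differ → 105
sku=P39: stock=252 vs 0: differ → 252
sku=P50: stock=193 vs 0: differ → 193
sku=P53: stock=274 vs 0: differ → 274
sku=P64: stock=48 vs 0: differ → 48
sku=P67: stock=40 vs 0: differ → 40
sku=P80: stock=0 vs 0: equal → NULL
sku=P88: stock=220 vs 0: differ → 220
sku=P93: stock=468 vs 0: differ → 468
sku=P98: stock=179 vs 0: differ → 179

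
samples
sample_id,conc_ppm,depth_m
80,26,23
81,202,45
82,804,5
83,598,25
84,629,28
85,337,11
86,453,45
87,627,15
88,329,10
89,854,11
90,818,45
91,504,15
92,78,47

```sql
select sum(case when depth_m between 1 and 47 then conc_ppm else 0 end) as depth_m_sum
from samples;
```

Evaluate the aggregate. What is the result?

sample_id=80: ✓ → 26
sample_id=81: ✓ → 202
sample_id=82: ✓ → 804
sample_id=83: ✓ → 598
sample_id=84: ✓ → 629
sample_id=85: ✓ → 337
sample_id=86: ✓ → 453
sample_id=87: ✓ → 627
sample_id=88: ✓ → 329
sample_id=89: ✓ → 854
sample_id=90: ✓ → 818
sample_id=91: ✓ → 504
sample_id=92: ✓ → 78
depth_m_sum = 26 + 202 + 804 + 598 + 629 + 337 + 453 + 627 + 329 + 854 + 818 + 504 + 78 = 6259

6259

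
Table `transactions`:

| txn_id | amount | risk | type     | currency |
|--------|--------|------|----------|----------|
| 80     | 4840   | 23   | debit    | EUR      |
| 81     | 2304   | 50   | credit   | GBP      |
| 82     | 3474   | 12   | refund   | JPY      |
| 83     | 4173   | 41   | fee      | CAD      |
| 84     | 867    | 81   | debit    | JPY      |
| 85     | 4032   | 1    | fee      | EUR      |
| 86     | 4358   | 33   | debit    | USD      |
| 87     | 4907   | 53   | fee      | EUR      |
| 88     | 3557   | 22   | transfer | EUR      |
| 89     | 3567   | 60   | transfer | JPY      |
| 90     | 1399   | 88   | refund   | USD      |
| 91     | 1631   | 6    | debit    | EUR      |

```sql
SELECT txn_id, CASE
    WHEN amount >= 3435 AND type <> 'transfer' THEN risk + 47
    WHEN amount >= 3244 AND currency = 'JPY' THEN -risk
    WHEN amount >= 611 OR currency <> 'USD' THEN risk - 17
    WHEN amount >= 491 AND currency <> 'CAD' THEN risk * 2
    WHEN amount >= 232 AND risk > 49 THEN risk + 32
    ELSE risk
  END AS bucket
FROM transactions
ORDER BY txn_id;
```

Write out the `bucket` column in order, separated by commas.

70, 33, 59, 88, 64, 48, 80, 100, 5, -60, 71, -11

txn_id=80: amount >= 3435 AND type <> 'transfer' → 70
txn_id=81: amount >= 611 OR currency <> 'USD' → 33
txn_id=82: amount >= 3435 AND type <> 'transfer' → 59
txn_id=83: amount >= 3435 AND type <> 'transfer' → 88
txn_id=84: amount >= 611 OR currency <> 'USD' → 64
txn_id=85: amount >= 3435 AND type <> 'transfer' → 48
txn_id=86: amount >= 3435 AND type <> 'transfer' → 80
txn_id=87: amount >= 3435 AND type <> 'transfer' → 100
txn_id=88: amount >= 611 OR currency <> 'USD' → 5
txn_id=89: amount >= 3244 AND currency = 'JPY' → -60
txn_id=90: amount >= 611 OR currency <> 'USD' → 71
txn_id=91: amount >= 611 OR currency <> 'USD' → -11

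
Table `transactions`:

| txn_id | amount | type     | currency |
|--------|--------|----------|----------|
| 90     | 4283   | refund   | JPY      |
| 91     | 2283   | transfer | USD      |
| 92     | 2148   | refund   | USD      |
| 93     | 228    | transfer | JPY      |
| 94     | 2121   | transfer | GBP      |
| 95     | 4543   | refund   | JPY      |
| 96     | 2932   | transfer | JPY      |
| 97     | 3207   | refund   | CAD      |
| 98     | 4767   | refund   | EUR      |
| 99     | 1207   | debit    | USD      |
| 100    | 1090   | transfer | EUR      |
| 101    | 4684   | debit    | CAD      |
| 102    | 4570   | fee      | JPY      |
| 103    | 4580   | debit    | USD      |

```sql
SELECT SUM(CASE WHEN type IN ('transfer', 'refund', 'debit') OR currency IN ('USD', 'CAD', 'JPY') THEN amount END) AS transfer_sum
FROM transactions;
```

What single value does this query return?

42643

txn_id=90: ✓ → 4283
txn_id=91: ✓ → 2283
txn_id=92: ✓ → 2148
txn_id=93: ✓ → 228
txn_id=94: ✓ → 2121
txn_id=95: ✓ → 4543
txn_id=96: ✓ → 2932
txn_id=97: ✓ → 3207
txn_id=98: ✓ → 4767
txn_id=99: ✓ → 1207
txn_id=100: ✓ → 1090
txn_id=101: ✓ → 4684
txn_id=102: ✓ → 4570
txn_id=103: ✓ → 4580
transfer_sum = 4283 + 2283 + 2148 + 228 + 2121 + 4543 + 2932 + 3207 + 4767 + 1207 + 1090 + 4684 + 4570 + 4580 = 42643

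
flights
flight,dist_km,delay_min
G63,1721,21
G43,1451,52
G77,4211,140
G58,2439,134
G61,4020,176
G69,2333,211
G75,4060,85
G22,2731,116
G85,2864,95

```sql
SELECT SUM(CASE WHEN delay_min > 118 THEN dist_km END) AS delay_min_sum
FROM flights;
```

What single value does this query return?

flight=G63: ✗
flight=G43: ✗
flight=G77: ✓ → 4211
flight=G58: ✓ → 2439
flight=G61: ✓ → 4020
flight=G69: ✓ → 2333
flight=G75: ✗
flight=G22: ✗
flight=G85: ✗
delay_min_sum = 4211 + 2439 + 4020 + 2333 = 13003

13003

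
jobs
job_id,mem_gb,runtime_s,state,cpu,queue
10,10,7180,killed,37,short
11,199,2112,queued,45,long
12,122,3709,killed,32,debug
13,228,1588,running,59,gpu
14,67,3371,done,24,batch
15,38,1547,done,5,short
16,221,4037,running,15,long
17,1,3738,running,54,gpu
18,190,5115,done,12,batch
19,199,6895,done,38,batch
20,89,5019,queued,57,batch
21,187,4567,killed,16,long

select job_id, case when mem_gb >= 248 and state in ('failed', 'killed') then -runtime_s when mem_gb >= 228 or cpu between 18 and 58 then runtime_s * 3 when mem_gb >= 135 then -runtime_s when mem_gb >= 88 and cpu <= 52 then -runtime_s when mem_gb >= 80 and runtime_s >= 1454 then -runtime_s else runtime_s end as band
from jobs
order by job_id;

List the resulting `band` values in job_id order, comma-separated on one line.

job_id=10: mem_gb >= 228 or cpu between 18 and 58 → 21540
job_id=11: mem_gb >= 228 or cpu between 18 and 58 → 6336
job_id=12: mem_gb >= 228 or cpu between 18 and 58 → 11127
job_id=13: mem_gb >= 228 or cpu between 18 and 58 → 4764
job_id=14: mem_gb >= 228 or cpu between 18 and 58 → 10113
job_id=15: ELSE → 1547
job_id=16: mem_gb >= 135 → -4037
job_id=17: mem_gb >= 228 or cpu between 18 and 58 → 11214
job_id=18: mem_gb >= 135 → -5115
job_id=19: mem_gb >= 228 or cpu between 18 and 58 → 20685
job_id=20: mem_gb >= 228 or cpu between 18 and 58 → 15057
job_id=21: mem_gb >= 135 → -4567

21540, 6336, 11127, 4764, 10113, 1547, -4037, 11214, -5115, 20685, 15057, -4567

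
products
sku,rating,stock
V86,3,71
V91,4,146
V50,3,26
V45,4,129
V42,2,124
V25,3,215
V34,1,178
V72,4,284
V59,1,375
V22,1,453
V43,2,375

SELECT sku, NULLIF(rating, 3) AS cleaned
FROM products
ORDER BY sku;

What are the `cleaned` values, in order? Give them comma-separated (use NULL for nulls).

1, NULL, 1, 2, 2, 4, NULL, 1, 4, NULL, 4

sku=V22: rating=1 vs 3: differ → 1
sku=V25: rating=3 vs 3: equal → NULL
sku=V34: rating=1 vs 3: differ → 1
sku=V42: rating=2 vs 3: differ → 2
sku=V43: rating=2 vs 3: differ → 2
sku=V45: rating=4 vs 3: differ → 4
sku=V50: rating=3 vs 3: equal → NULL
sku=V59: rating=1 vs 3: differ → 1
sku=V72: rating=4 vs 3: differ → 4
sku=V86: rating=3 vs 3: equal → NULL
sku=V91: rating=4 vs 3: differ → 4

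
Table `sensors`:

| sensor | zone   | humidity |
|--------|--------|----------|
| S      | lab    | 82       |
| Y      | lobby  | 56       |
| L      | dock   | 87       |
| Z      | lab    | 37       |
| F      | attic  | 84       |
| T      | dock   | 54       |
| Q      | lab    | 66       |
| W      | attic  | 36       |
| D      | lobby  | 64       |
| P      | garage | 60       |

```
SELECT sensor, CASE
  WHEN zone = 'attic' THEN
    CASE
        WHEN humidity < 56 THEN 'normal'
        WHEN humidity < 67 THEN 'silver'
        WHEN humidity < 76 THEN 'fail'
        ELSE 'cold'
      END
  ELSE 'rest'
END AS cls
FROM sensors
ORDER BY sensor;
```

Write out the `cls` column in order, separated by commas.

sensor=D: zone='lobby' → outer ELSE → rest
sensor=F: zone='attic' → inner[ELSE] → cold
sensor=L: zone='dock' → outer ELSE → rest
sensor=P: zone='garage' → outer ELSE → rest
sensor=Q: zone='lab' → outer ELSE → rest
sensor=S: zone='lab' → outer ELSE → rest
sensor=T: zone='dock' → outer ELSE → rest
sensor=W: zone='attic' → inner[humidity < 56] → normal
sensor=Y: zone='lobby' → outer ELSE → rest
sensor=Z: zone='lab' → outer ELSE → rest

rest, cold, rest, rest, rest, rest, rest, normal, rest, rest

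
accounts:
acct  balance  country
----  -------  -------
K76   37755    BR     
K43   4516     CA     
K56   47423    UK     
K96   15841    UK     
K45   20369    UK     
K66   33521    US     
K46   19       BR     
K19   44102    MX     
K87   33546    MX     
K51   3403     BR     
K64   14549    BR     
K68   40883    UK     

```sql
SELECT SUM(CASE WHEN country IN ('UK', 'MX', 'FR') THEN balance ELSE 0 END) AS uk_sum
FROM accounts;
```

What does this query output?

202164

acct=K76: ✗
acct=K43: ✗
acct=K56: ✓ → 47423
acct=K96: ✓ → 15841
acct=K45: ✓ → 20369
acct=K66: ✗
acct=K46: ✗
acct=K19: ✓ → 44102
acct=K87: ✓ → 33546
acct=K51: ✗
acct=K64: ✗
acct=K68: ✓ → 40883
uk_sum = 47423 + 15841 + 20369 + 44102 + 33546 + 40883 = 202164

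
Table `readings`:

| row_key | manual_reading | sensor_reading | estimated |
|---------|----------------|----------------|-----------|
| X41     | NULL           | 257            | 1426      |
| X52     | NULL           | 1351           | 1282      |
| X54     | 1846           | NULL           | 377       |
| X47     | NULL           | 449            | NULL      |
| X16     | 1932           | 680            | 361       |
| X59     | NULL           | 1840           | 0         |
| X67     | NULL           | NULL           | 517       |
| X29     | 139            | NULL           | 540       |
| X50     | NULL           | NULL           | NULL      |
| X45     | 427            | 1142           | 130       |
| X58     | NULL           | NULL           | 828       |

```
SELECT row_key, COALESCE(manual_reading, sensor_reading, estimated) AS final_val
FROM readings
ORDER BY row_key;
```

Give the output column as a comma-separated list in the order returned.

row_key=X16: manual_reading=1932 → 1932
row_key=X29: manual_reading=139 → 139
row_key=X41: manual_reading=NULL, sensor_reading=257 → 257
row_key=X45: manual_reading=427 → 427
row_key=X47: manual_reading=NULL, sensor_reading=449 → 449
row_key=X50: manual_reading=NULL, sensor_reading=NULL, estimated=NULL (all NULL) → NULL
row_key=X52: manual_reading=NULL, sensor_reading=1351 → 1351
row_key=X54: manual_reading=1846 → 1846
row_key=X58: manual_reading=NULL, sensor_reading=NULL, estimated=828 → 828
row_key=X59: manual_reading=NULL, sensor_reading=1840 → 1840
row_key=X67: manual_reading=NULL, sensor_reading=NULL, estimated=517 → 517

1932, 139, 257, 427, 449, NULL, 1351, 1846, 828, 1840, 517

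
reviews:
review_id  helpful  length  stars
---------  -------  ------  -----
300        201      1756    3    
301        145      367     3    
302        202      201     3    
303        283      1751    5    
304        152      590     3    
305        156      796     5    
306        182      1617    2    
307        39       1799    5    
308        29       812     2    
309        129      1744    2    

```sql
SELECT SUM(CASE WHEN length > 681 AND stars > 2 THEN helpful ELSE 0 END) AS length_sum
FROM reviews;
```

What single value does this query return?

review_id=300: ✓ → 201
review_id=301: ✗
review_id=302: ✗
review_id=303: ✓ → 283
review_id=304: ✗
review_id=305: ✓ → 156
review_id=306: ✗
review_id=307: ✓ → 39
review_id=308: ✗
review_id=309: ✗
length_sum = 201 + 283 + 156 + 39 = 679

679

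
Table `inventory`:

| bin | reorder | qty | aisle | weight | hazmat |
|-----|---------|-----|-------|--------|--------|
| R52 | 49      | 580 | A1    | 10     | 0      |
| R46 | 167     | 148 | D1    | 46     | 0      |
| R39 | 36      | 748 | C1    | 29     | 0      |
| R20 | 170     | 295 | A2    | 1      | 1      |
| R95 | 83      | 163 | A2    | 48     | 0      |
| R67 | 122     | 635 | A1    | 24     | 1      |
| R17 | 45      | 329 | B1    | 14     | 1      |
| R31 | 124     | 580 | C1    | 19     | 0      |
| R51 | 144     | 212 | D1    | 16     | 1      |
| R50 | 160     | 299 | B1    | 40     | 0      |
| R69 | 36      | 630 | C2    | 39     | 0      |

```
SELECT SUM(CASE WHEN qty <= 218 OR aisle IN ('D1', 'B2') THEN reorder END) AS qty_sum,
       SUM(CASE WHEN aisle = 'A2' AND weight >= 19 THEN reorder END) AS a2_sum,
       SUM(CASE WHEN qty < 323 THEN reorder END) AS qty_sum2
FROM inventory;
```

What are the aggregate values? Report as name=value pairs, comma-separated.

[qty_sum: qty <= 218 OR aisle IN ('D1', 'B2')]
bin=R52: ✗
bin=R46: ✓ → 167
bin=R39: ✗
bin=R20: ✗
bin=R95: ✓ → 83
bin=R67: ✗
bin=R17: ✗
bin=R31: ✗
bin=R51: ✓ → 144
bin=R50: ✗
bin=R69: ✗
qty_sum = 167 + 83 + 144 = 394
—
[a2_sum: aisle = 'A2' AND weight >= 19]
bin=R52: ✗
bin=R46: ✗
bin=R39: ✗
bin=R20: ✗
bin=R95: ✓ → 83
bin=R67: ✗
bin=R17: ✗
bin=R31: ✗
bin=R51: ✗
bin=R50: ✗
bin=R69: ✗
a2_sum = 83
—
[qty_sum2: qty < 323]
bin=R52: ✗
bin=R46: ✓ → 167
bin=R39: ✗
bin=R20: ✓ → 170
bin=R95: ✓ → 83
bin=R67: ✗
bin=R17: ✗
bin=R31: ✗
bin=R51: ✓ → 144
bin=R50: ✓ → 160
bin=R69: ✗
qty_sum2 = 167 + 170 + 83 + 144 + 160 = 724

qty_sum=394, a2_sum=83, qty_sum2=724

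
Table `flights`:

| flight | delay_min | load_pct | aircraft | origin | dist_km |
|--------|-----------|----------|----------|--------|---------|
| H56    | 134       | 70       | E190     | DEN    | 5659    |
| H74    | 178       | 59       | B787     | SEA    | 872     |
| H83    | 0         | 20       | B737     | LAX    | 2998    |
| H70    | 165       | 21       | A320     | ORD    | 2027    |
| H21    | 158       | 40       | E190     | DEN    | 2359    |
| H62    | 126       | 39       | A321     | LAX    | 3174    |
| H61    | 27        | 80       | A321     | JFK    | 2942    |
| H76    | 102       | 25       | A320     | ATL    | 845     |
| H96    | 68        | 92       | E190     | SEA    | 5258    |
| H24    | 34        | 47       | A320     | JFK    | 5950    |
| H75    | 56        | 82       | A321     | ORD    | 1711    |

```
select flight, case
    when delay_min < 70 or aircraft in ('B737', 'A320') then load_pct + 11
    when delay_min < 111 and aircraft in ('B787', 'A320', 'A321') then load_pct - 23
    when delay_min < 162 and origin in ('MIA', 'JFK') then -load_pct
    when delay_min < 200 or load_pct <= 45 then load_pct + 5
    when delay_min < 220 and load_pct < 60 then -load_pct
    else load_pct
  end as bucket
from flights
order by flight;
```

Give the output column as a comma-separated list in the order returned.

45, 58, 75, 91, 44, 32, 64, 93, 36, 31, 103

flight=H21: delay_min < 200 or load_pct <= 45 → 45
flight=H24: delay_min < 70 or aircraft in ('B737', 'A320') → 58
flight=H56: delay_min < 200 or load_pct <= 45 → 75
flight=H61: delay_min < 70 or aircraft in ('B737', 'A320') → 91
flight=H62: delay_min < 200 or load_pct <= 45 → 44
flight=H70: delay_min < 70 or aircraft in ('B737', 'A320') → 32
flight=H74: delay_min < 200 or load_pct <= 45 → 64
flight=H75: delay_min < 70 or aircraft in ('B737', 'A320') → 93
flight=H76: delay_min < 70 or aircraft in ('B737', 'A320') → 36
flight=H83: delay_min < 70 or aircraft in ('B737', 'A320') → 31
flight=H96: delay_min < 70 or aircraft in ('B737', 'A320') → 103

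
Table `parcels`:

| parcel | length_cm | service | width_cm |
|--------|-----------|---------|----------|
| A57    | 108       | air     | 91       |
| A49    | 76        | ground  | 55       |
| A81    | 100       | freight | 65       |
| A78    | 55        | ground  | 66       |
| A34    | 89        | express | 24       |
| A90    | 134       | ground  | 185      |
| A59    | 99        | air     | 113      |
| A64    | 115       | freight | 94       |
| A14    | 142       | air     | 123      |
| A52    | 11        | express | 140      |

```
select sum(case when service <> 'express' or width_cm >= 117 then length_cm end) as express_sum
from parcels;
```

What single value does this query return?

parcel=A57: ✓ → 108
parcel=A49: ✓ → 76
parcel=A81: ✓ → 100
parcel=A78: ✓ → 55
parcel=A34: ✗
parcel=A90: ✓ → 134
parcel=A59: ✓ → 99
parcel=A64: ✓ → 115
parcel=A14: ✓ → 142
parcel=A52: ✓ → 11
express_sum = 108 + 76 + 100 + 55 + 134 + 99 + 115 + 142 + 11 = 840

840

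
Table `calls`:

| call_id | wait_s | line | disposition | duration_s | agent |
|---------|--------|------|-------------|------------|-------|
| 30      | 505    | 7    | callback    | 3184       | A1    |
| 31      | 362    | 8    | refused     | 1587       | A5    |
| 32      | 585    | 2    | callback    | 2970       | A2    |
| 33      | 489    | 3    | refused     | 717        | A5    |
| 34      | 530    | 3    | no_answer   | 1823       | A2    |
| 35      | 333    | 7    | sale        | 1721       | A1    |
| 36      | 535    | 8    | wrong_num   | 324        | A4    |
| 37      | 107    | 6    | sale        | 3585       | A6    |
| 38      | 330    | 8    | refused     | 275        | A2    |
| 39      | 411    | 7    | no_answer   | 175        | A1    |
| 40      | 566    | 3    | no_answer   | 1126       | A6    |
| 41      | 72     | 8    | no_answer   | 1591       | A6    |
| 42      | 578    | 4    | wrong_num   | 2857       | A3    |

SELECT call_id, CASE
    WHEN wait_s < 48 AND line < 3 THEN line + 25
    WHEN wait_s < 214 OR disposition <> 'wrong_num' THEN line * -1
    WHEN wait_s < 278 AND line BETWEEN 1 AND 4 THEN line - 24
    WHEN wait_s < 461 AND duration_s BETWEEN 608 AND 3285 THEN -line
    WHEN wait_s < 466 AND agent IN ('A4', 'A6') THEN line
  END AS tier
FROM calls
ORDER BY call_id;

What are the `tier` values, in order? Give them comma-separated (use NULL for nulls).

-7, -8, -2, -3, -3, -7, NULL, -6, -8, -7, -3, -8, NULL

call_id=30: wait_s < 214 OR disposition <> 'wrong_num' → -7
call_id=31: wait_s < 214 OR disposition <> 'wrong_num' → -8
call_id=32: wait_s < 214 OR disposition <> 'wrong_num' → -2
call_id=33: wait_s < 214 OR disposition <> 'wrong_num' → -3
call_id=34: wait_s < 214 OR disposition <> 'wrong_num' → -3
call_id=35: wait_s < 214 OR disposition <> 'wrong_num' → -7
call_id=36: (no match → NULL) → NULL
call_id=37: wait_s < 214 OR disposition <> 'wrong_num' → -6
call_id=38: wait_s < 214 OR disposition <> 'wrong_num' → -8
call_id=39: wait_s < 214 OR disposition <> 'wrong_num' → -7
call_id=40: wait_s < 214 OR disposition <> 'wrong_num' → -3
call_id=41: wait_s < 214 OR disposition <> 'wrong_num' → -8
call_id=42: (no match → NULL) → NULL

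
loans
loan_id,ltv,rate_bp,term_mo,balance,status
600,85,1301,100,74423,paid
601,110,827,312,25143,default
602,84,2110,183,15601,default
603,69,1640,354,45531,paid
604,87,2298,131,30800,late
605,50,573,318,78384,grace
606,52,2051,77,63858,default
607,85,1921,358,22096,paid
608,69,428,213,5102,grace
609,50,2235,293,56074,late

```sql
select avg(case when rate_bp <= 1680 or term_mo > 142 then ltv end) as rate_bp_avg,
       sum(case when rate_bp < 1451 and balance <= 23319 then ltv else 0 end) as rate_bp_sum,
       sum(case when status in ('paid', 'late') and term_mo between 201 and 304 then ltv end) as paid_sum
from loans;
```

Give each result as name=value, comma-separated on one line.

[rate_bp_avg: rate_bp <= 1680 or term_mo > 142]
loan_id=600: ✓ → 85
loan_id=601: ✓ → 110
loan_id=602: ✓ → 84
loan_id=603: ✓ → 69
loan_id=604: ✗
loan_id=605: ✓ → 50
loan_id=606: ✗
loan_id=607: ✓ → 85
loan_id=608: ✓ → 69
loan_id=609: ✓ → 50
rate_bp_avg = (85 + 110 + 84 + 69 + 50 + 85 + 69 + 50) / 8 = 75.25
—
[rate_bp_sum: rate_bp < 1451 and balance <= 23319]
loan_id=600: ✗
loan_id=601: ✗
loan_id=602: ✗
loan_id=603: ✗
loan_id=604: ✗
loan_id=605: ✗
loan_id=606: ✗
loan_id=607: ✗
loan_id=608: ✓ → 69
loan_id=609: ✗
rate_bp_sum = 69
—
[paid_sum: status in ('paid', 'late') and term_mo between 201 and 304]
loan_id=600: ✗
loan_id=601: ✗
loan_id=602: ✗
loan_id=603: ✗
loan_id=604: ✗
loan_id=605: ✗
loan_id=606: ✗
loan_id=607: ✗
loan_id=608: ✗
loan_id=609: ✓ → 50
paid_sum = 50

rate_bp_avg=75.25, rate_bp_sum=69, paid_sum=50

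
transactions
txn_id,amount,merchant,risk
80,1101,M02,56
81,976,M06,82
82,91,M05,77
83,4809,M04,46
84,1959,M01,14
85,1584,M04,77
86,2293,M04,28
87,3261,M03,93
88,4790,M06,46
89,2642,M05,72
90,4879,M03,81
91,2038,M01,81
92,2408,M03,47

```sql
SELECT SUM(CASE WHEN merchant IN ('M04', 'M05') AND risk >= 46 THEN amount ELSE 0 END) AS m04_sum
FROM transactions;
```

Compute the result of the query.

txn_id=80: ✗
txn_id=81: ✗
txn_id=82: ✓ → 91
txn_id=83: ✓ → 4809
txn_id=84: ✗
txn_id=85: ✓ → 1584
txn_id=86: ✗
txn_id=87: ✗
txn_id=88: ✗
txn_id=89: ✓ → 2642
txn_id=90: ✗
txn_id=91: ✗
txn_id=92: ✗
m04_sum = 91 + 4809 + 1584 + 2642 = 9126

9126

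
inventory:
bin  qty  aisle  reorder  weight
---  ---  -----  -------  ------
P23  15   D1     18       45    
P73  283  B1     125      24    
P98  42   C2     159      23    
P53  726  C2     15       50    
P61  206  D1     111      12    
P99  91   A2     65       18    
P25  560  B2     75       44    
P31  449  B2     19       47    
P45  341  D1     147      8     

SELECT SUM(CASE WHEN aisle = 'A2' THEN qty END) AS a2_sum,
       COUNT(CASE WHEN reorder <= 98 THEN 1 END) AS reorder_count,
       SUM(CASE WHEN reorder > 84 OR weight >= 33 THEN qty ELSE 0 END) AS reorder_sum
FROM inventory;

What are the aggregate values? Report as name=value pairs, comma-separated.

[a2_sum: aisle = 'A2']
bin=P23: ✗
bin=P73: ✗
bin=P98: ✗
bin=P53: ✗
bin=P61: ✗
bin=P99: ✓ → 91
bin=P25: ✗
bin=P31: ✗
bin=P45: ✗
a2_sum = 91
—
[reorder_count: reorder <= 98]
bin=P23: ✓ → 1
bin=P73: ✗
bin=P98: ✗
bin=P53: ✓ → 1
bin=P61: ✗
bin=P99: ✓ → 1
bin=P25: ✓ → 1
bin=P31: ✓ → 1
bin=P45: ✗
reorder_count = COUNT(1, 1, 1, 1, 1) = 5
—
[reorder_sum: reorder > 84 OR weight >= 33]
bin=P23: ✓ → 15
bin=P73: ✓ → 283
bin=P98: ✓ → 42
bin=P53: ✓ → 726
bin=P61: ✓ → 206
bin=P99: ✗
bin=P25: ✓ → 560
bin=P31: ✓ → 449
bin=P45: ✓ → 341
reorder_sum = 15 + 283 + 42 + 726 + 206 + 560 + 449 + 341 = 2622

a2_sum=91, reorder_count=5, reorder_sum=2622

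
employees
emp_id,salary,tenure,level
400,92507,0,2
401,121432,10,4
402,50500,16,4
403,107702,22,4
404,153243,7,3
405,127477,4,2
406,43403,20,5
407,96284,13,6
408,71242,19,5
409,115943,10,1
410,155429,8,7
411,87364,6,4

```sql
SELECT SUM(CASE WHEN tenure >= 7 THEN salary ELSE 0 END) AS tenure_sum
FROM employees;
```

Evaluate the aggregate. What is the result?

emp_id=400: ✗
emp_id=401: ✓ → 121432
emp_id=402: ✓ → 50500
emp_id=403: ✓ → 107702
emp_id=404: ✓ → 153243
emp_id=405: ✗
emp_id=406: ✓ → 43403
emp_id=407: ✓ → 96284
emp_id=408: ✓ → 71242
emp_id=409: ✓ → 115943
emp_id=410: ✓ → 155429
emp_id=411: ✗
tenure_sum = 121432 + 50500 + 107702 + 153243 + 43403 + 96284 + 71242 + 115943 + 155429 = 915178

915178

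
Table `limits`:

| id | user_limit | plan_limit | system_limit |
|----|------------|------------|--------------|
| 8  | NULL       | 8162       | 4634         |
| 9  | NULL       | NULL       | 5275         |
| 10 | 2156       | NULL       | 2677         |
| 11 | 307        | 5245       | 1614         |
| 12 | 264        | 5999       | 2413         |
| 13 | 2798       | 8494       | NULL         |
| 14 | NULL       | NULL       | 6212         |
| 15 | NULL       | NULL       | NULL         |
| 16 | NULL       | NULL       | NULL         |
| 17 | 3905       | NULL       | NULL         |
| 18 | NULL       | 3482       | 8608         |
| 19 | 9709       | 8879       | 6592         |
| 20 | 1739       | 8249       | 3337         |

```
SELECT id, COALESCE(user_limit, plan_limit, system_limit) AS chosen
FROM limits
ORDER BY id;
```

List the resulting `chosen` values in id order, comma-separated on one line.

id=8: user_limit=NULL, plan_limit=8162 → 8162
id=9: user_limit=NULL, plan_limit=NULL, system_limit=5275 → 5275
id=10: user_limit=2156 → 2156
id=11: user_limit=307 → 307
id=12: user_limit=264 → 264
id=13: user_limit=2798 → 2798
id=14: user_limit=NULL, plan_limit=NULL, system_limit=6212 → 6212
id=15: user_limit=NULL, plan_limit=NULL, system_limit=NULL (all NULL) → NULL
id=16: user_limit=NULL, plan_limit=NULL, system_limit=NULL (all NULL) → NULL
id=17: user_limit=3905 → 3905
id=18: user_limit=NULL, plan_limit=3482 → 3482
id=19: user_limit=9709 → 9709
id=20: user_limit=1739 → 1739

8162, 5275, 2156, 307, 264, 2798, 6212, NULL, NULL, 3905, 3482, 9709, 1739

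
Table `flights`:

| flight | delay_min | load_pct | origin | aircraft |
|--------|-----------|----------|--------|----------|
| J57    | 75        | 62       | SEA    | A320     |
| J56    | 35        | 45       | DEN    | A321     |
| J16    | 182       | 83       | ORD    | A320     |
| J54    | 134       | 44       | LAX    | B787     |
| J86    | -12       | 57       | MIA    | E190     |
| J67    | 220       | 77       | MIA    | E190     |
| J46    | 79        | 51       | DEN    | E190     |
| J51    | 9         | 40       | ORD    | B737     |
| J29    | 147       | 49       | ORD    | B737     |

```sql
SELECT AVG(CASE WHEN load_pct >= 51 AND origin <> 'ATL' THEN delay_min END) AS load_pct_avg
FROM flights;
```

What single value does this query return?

108.8

flight=J57: ✓ → 75
flight=J56: ✗
flight=J16: ✓ → 182
flight=J54: ✗
flight=J86: ✓ → -12
flight=J67: ✓ → 220
flight=J46: ✓ → 79
flight=J51: ✗
flight=J29: ✗
load_pct_avg = (75 + 182 + -12 + 220 + 79) / 5 = 108.8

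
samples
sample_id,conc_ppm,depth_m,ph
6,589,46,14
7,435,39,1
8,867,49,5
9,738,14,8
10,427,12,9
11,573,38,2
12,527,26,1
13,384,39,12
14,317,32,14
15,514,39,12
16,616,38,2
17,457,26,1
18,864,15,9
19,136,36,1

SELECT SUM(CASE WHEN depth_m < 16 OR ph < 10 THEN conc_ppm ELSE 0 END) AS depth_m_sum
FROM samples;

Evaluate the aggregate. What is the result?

sample_id=6: ✗
sample_id=7: ✓ → 435
sample_id=8: ✓ → 867
sample_id=9: ✓ → 738
sample_id=10: ✓ → 427
sample_id=11: ✓ → 573
sample_id=12: ✓ → 527
sample_id=13: ✗
sample_id=14: ✗
sample_id=15: ✗
sample_id=16: ✓ → 616
sample_id=17: ✓ → 457
sample_id=18: ✓ → 864
sample_id=19: ✓ → 136
depth_m_sum = 435 + 867 + 738 + 427 + 573 + 527 + 616 + 457 + 864 + 136 = 5640

5640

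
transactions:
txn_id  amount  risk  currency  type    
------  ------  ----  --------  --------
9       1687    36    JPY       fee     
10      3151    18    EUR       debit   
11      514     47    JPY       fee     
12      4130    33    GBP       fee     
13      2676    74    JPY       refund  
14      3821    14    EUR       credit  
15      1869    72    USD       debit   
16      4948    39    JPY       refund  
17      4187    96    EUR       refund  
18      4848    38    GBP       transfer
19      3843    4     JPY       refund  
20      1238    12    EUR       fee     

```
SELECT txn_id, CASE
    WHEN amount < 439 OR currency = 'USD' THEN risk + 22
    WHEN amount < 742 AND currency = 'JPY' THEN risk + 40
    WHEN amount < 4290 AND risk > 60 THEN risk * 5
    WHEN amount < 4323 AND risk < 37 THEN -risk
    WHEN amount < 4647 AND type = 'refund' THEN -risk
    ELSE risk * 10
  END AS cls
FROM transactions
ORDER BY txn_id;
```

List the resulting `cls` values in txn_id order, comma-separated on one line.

txn_id=9: amount < 4323 AND risk < 37 → -36
txn_id=10: amount < 4323 AND risk < 37 → -18
txn_id=11: amount < 742 AND currency = 'JPY' → 87
txn_id=12: amount < 4323 AND risk < 37 → -33
txn_id=13: amount < 4290 AND risk > 60 → 370
txn_id=14: amount < 4323 AND risk < 37 → -14
txn_id=15: amount < 439 OR currency = 'USD' → 94
txn_id=16: ELSE → 390
txn_id=17: amount < 4290 AND risk > 60 → 480
txn_id=18: ELSE → 380
txn_id=19: amount < 4323 AND risk < 37 → -4
txn_id=20: amount < 4323 AND risk < 37 → -12

-36, -18, 87, -33, 370, -14, 94, 390, 480, 380, -4, -12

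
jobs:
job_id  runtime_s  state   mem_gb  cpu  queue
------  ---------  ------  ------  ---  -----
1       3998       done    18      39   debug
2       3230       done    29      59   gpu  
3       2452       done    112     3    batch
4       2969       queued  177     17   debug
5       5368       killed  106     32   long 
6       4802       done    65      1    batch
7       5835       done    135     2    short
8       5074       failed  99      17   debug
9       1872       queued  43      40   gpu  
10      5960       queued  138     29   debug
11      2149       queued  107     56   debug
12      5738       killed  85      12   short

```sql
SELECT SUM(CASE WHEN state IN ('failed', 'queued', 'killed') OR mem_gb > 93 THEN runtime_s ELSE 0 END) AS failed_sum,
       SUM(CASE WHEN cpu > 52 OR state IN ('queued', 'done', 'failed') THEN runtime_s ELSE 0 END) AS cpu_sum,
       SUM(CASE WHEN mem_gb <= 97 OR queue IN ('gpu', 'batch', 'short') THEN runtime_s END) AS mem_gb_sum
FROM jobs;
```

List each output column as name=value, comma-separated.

failed_sum=37417, cpu_sum=38341, mem_gb_sum=27927

[failed_sum: state IN ('failed', 'queued', 'killed') OR mem_gb > 93]
job_id=1: ✗
job_id=2: ✗
job_id=3: ✓ → 2452
job_id=4: ✓ → 2969
job_id=5: ✓ → 5368
job_id=6: ✗
job_id=7: ✓ → 5835
job_id=8: ✓ → 5074
job_id=9: ✓ → 1872
job_id=10: ✓ → 5960
job_id=11: ✓ → 2149
job_id=12: ✓ → 5738
failed_sum = 2452 + 2969 + 5368 + 5835 + 5074 + 1872 + 5960 + 2149 + 5738 = 37417
—
[cpu_sum: cpu > 52 OR state IN ('queued', 'done', 'failed')]
job_id=1: ✓ → 3998
job_id=2: ✓ → 3230
job_id=3: ✓ → 2452
job_id=4: ✓ → 2969
job_id=5: ✗
job_id=6: ✓ → 4802
job_id=7: ✓ → 5835
job_id=8: ✓ → 5074
job_id=9: ✓ → 1872
job_id=10: ✓ → 5960
job_id=11: ✓ → 2149
job_id=12: ✗
cpu_sum = 3998 + 3230 + 2452 + 2969 + 4802 + 5835 + 5074 + 1872 + 5960 + 2149 = 38341
—
[mem_gb_sum: mem_gb <= 97 OR queue IN ('gpu', 'batch', 'short')]
job_id=1: ✓ → 3998
job_id=2: ✓ → 3230
job_id=3: ✓ → 2452
job_id=4: ✗
job_id=5: ✗
job_id=6: ✓ → 4802
job_id=7: ✓ → 5835
job_id=8: ✗
job_id=9: ✓ → 1872
job_id=10: ✗
job_id=11: ✗
job_id=12: ✓ → 5738
mem_gb_sum = 3998 + 3230 + 2452 + 4802 + 5835 + 1872 + 5738 = 27927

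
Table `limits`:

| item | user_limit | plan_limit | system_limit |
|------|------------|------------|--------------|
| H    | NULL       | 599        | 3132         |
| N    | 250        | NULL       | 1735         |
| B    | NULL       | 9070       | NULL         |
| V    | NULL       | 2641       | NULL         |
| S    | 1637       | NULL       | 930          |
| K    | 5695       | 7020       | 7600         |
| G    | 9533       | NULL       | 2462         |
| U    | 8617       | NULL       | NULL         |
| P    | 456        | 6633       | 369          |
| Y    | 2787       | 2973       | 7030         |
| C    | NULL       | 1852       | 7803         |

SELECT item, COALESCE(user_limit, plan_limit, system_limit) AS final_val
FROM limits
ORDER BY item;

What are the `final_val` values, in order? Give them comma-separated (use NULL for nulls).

9070, 1852, 9533, 599, 5695, 250, 456, 1637, 8617, 2641, 2787

item=B: user_limit=NULL, plan_limit=9070 → 9070
item=C: user_limit=NULL, plan_limit=1852 → 1852
item=G: user_limit=9533 → 9533
item=H: user_limit=NULL, plan_limit=599 → 599
item=K: user_limit=5695 → 5695
item=N: user_limit=250 → 250
item=P: user_limit=456 → 456
item=S: user_limit=1637 → 1637
item=U: user_limit=8617 → 8617
item=V: user_limit=NULL, plan_limit=2641 → 2641
item=Y: user_limit=2787 → 2787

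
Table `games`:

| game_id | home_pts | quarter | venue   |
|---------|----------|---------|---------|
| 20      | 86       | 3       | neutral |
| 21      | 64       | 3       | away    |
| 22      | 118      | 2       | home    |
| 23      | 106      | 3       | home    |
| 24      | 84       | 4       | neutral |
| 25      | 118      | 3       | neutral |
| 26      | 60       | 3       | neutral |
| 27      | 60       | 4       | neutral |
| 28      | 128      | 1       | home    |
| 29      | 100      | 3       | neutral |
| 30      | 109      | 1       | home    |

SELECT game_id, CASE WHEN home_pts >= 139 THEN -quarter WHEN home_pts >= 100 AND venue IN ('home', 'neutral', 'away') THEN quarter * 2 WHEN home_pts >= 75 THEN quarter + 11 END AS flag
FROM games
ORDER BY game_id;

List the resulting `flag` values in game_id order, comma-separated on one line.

game_id=20: home_pts >= 75 → 14
game_id=21: (no match → NULL) → NULL
game_id=22: home_pts >= 100 AND venue IN ('home', 'neutral', 'away') → 4
game_id=23: home_pts >= 100 AND venue IN ('home', 'neutral', 'away') → 6
game_id=24: home_pts >= 75 → 15
game_id=25: home_pts >= 100 AND venue IN ('home', 'neutral', 'away') → 6
game_id=26: (no match → NULL) → NULL
game_id=27: (no match → NULL) → NULL
game_id=28: home_pts >= 100 AND venue IN ('home', 'neutral', 'away') → 2
game_id=29: home_pts >= 100 AND venue IN ('home', 'neutral', 'away') → 6
game_id=30: home_pts >= 100 AND venue IN ('home', 'neutral', 'away') → 2

14, NULL, 4, 6, 15, 6, NULL, NULL, 2, 6, 2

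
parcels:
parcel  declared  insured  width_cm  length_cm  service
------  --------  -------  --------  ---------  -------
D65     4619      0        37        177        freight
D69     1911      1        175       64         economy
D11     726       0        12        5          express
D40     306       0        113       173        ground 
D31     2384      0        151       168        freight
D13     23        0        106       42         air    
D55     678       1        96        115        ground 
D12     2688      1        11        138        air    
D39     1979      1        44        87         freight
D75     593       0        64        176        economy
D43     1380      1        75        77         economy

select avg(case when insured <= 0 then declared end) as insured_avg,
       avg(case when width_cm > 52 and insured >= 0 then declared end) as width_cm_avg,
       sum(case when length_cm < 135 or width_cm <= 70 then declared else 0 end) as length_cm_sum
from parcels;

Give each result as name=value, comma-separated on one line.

insured_avg=1441.8333333333, width_cm_avg=1039.2857142857, length_cm_sum=14597

[insured_avg: insured <= 0]
parcel=D65: ✓ → 4619
parcel=D69: ✗
parcel=D11: ✓ → 726
parcel=D40: ✓ → 306
parcel=D31: ✓ → 2384
parcel=D13: ✓ → 23
parcel=D55: ✗
parcel=D12: ✗
parcel=D39: ✗
parcel=D75: ✓ → 593
parcel=D43: ✗
insured_avg = (4619 + 726 + 306 + 2384 + 23 + 593) / 6 = 1441.8333333333
—
[width_cm_avg: width_cm > 52 and insured >= 0]
parcel=D65: ✗
parcel=D69: ✓ → 1911
parcel=D11: ✗
parcel=D40: ✓ → 306
parcel=D31: ✓ → 2384
parcel=D13: ✓ → 23
parcel=D55: ✓ → 678
parcel=D12: ✗
parcel=D39: ✗
parcel=D75: ✓ → 593
parcel=D43: ✓ → 1380
width_cm_avg = (1911 + 306 + 2384 + 23 + 678 + 593 + 1380) / 7 = 1039.2857142857
—
[length_cm_sum: length_cm < 135 or width_cm <= 70]
parcel=D65: ✓ → 4619
parcel=D69: ✓ → 1911
parcel=D11: ✓ → 726
parcel=D40: ✗
parcel=D31: ✗
parcel=D13: ✓ → 23
parcel=D55: ✓ → 678
parcel=D12: ✓ → 2688
parcel=D39: ✓ → 1979
parcel=D75: ✓ → 593
parcel=D43: ✓ → 1380
length_cm_sum = 4619 + 1911 + 726 + 23 + 678 + 2688 + 1979 + 593 + 1380 = 14597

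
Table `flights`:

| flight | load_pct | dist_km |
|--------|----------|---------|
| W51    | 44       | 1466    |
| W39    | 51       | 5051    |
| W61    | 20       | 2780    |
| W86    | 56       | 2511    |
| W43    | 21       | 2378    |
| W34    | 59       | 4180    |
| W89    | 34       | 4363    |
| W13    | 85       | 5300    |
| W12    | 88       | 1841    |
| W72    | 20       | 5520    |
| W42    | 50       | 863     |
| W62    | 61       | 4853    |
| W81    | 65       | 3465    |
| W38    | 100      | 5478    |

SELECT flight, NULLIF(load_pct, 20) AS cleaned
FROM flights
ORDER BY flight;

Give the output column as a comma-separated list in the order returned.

88, 85, 59, 100, 51, 50, 21, 44, NULL, 61, NULL, 65, 56, 34

flight=W12: load_pct=88 vs 20: differ → 88
flight=W13: load_pct=85 vs 20: differ → 85
flight=W34: load_pct=59 vs 20: differ → 59
flight=W38: load_pct=100 vs 20: differ → 100
flight=W39: load_pct=51 vs 20: differ → 51
flight=W42: load_pct=50 vs 20: differ → 50
flight=W43: load_pct=21 vs 20: differ → 21
flight=W51: load_pct=44 vs 20: differ → 44
flight=W61: load_pct=20 vs 20: equal → NULL
flight=W62: load_pct=61 vs 20: differ → 61
flight=W72: load_pct=20 vs 20: equal → NULL
flight=W81: load_pct=65 vs 20: differ → 65
flight=W86: load_pct=56 vs 20: differ → 56
flight=W89: load_pct=34 vs 20: differ → 34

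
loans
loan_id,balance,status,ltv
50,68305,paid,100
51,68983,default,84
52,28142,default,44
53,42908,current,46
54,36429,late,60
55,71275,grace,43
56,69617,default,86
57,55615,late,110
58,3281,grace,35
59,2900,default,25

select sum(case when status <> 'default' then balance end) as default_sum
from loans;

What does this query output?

277813

loan_id=50: ✓ → 68305
loan_id=51: ✗
loan_id=52: ✗
loan_id=53: ✓ → 42908
loan_id=54: ✓ → 36429
loan_id=55: ✓ → 71275
loan_id=56: ✗
loan_id=57: ✓ → 55615
loan_id=58: ✓ → 3281
loan_id=59: ✗
default_sum = 68305 + 42908 + 36429 + 71275 + 55615 + 3281 = 277813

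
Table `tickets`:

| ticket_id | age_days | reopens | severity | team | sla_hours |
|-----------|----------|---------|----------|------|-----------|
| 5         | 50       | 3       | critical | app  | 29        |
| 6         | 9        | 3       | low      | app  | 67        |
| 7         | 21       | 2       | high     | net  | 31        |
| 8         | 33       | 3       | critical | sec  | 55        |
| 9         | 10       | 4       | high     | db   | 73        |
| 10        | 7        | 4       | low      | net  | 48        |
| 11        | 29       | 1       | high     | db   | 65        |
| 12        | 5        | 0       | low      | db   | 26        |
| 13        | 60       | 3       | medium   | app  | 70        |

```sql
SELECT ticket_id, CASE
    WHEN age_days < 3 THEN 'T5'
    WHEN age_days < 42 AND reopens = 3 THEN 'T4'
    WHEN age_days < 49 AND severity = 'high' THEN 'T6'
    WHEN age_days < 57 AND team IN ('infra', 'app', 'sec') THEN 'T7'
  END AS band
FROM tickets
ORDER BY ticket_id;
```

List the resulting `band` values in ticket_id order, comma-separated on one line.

ticket_id=5: age_days < 57 AND team IN ('infra', 'app', 'sec') → T7
ticket_id=6: age_days < 42 AND reopens = 3 → T4
ticket_id=7: age_days < 49 AND severity = 'high' → T6
ticket_id=8: age_days < 42 AND reopens = 3 → T4
ticket_id=9: age_days < 49 AND severity = 'high' → T6
ticket_id=10: (no match → NULL) → NULL
ticket_id=11: age_days < 49 AND severity = 'high' → T6
ticket_id=12: (no match → NULL) → NULL
ticket_id=13: (no match → NULL) → NULL

T7, T4, T6, T4, T6, NULL, T6, NULL, NULL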